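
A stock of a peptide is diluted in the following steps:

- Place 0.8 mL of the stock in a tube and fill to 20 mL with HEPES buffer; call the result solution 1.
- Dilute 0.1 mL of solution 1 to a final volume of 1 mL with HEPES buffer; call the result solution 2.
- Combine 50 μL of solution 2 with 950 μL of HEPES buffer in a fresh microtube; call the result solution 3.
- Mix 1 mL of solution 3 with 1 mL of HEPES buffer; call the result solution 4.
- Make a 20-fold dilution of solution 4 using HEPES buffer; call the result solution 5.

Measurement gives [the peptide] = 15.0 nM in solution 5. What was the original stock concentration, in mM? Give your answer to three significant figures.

Step 1: 0.8 mL brought to 20 mL → factor 20/0.8 = 25
Step 2: 0.1 mL brought to 1 mL → factor 1/0.1 = 10
Step 3: 50 μL + 950 μL = 1000 μL total → factor 1000/50 = 20
Step 4: 1 mL + 1 mL = 2 mL total → factor 2/1 = 2
Step 5: 20-fold → factor 20
Overall dilution factor = 25 × 10 × 20 × 2 × 20 = 2 × 10^5
Stock = 15.0 nM × 2 × 10^5 = 3.000 × 10^6 nM = 3.00 mM

3.00 mM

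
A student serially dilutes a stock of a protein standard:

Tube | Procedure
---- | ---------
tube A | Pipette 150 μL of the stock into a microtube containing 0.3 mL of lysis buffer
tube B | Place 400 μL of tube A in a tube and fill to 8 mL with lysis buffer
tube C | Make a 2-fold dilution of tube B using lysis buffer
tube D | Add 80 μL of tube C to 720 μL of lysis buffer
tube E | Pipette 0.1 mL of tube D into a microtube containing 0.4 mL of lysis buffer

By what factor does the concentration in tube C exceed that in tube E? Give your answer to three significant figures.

50.0

Step 1: 150 μL + 0.3 mL = 450 μL total → factor 450/150 = 3
Step 2: 400 μL brought to 8 mL → factor 8000/400 = 20
Step 3: 2-fold → factor 2
Step 4: 80 μL + 720 μL = 800 μL total → factor 800/80 = 10
Step 5: 0.1 mL + 0.4 mL = 0.5 mL total → factor 0.5/0.1 = 5
Dilution factor to tube C = 120; to tube E = 6000
[tube C]/[tube E] = (factor to tube E)/(factor to tube C) = 6000/120 = 50.0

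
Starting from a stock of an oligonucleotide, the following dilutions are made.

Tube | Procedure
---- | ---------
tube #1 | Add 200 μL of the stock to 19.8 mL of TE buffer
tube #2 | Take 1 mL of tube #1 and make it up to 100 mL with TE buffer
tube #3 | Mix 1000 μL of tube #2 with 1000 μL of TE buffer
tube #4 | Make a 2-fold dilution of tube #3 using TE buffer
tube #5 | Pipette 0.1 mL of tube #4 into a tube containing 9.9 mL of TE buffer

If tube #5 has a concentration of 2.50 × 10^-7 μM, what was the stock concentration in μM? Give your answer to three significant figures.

1.00 μM

Step 1: 200 μL + 19.8 mL = 20000 μL total → factor 20000/200 = 100
Step 2: 1 mL brought to 100 mL → factor 100/1 = 100
Step 3: 1000 μL + 1000 μL = 2000 μL total → factor 2000/1000 = 2
Step 4: 2-fold → factor 2
Step 5: 0.1 mL + 9.9 mL = 10 mL total → factor 10/0.1 = 100
Overall dilution factor = 100 × 100 × 2 × 2 × 100 = 4 × 10^6
Stock = 2.50 × 10^-7 μM × 4 × 10^6 = 1.00 μM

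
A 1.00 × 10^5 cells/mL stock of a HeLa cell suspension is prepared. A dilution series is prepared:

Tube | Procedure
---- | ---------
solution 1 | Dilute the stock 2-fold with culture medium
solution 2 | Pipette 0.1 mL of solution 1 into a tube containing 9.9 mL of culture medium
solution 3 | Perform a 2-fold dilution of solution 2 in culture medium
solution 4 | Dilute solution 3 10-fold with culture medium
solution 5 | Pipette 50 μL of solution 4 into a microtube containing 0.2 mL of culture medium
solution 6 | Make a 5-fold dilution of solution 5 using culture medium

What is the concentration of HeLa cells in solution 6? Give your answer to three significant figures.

Step 1: 2-fold → factor 2
Step 2: 0.1 mL + 9.9 mL = 10 mL total → factor 10/0.1 = 100
Step 3: 2-fold → factor 2
Step 4: 10-fold → factor 10
Step 5: 50 μL + 0.2 mL = 250 μL total → factor 250/50 = 5
Step 6: 5-fold → factor 5
Overall dilution factor = 2 × 100 × 2 × 10 × 5 × 5 = 1 × 10^5
Final = 1.00 × 10^5 cells/mL / 1 × 10^5 = 1.00 cells/mL

1.00 cells/mL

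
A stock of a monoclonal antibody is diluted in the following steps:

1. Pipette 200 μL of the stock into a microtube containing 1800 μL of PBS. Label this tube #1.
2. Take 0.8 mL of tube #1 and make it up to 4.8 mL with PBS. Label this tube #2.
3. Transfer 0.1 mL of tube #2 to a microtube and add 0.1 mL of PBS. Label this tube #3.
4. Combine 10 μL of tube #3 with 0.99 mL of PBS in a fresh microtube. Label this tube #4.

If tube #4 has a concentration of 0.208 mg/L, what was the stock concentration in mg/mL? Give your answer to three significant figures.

2.50 mg/mL

Step 1: 200 μL + 1800 μL = 2000 μL total → factor 2000/200 = 10
Step 2: 0.8 mL brought to 4.8 mL → factor 4.8/0.8 = 6
Step 3: 0.1 mL + 0.1 mL = 0.2 mL total → factor 0.2/0.1 = 2
Step 4: 10 μL + 0.99 mL = 1000 μL total → factor 1000/10 = 100
Overall dilution factor = 10 × 6 × 2 × 100 = 12000
Stock = 0.208 mg/L × 12000 = 2496 mg/L = 2.50 mg/mL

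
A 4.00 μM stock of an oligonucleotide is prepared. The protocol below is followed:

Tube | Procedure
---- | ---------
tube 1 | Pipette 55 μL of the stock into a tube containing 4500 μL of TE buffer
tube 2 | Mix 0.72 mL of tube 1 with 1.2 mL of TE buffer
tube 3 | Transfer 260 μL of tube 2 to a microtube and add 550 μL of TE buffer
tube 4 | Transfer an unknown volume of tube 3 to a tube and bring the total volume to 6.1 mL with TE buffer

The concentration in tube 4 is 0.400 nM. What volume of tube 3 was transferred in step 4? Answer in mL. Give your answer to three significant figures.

0.420 mL

Step 1: 55 μL + 4500 μL = 4555 μL total → factor 4555/55 = 82.818
Step 2: 0.72 mL + 1.2 mL = 1.92 mL total → factor 1.92/0.72 = 2.6667
Step 3: 260 μL + 550 μL = 810 μL total → factor 810/260 = 3.1154
Step 4: v brought to 6.1 mL → factor = 6.1 mL/v
Product of known-step factors = 688.03
Overall factor = 4.00 μM / (0.400 nM) = 10000
Step-4 factor = 10000 / 688.03 = 14.534
v = 6.1 mL / 14.534 = 0.420 mL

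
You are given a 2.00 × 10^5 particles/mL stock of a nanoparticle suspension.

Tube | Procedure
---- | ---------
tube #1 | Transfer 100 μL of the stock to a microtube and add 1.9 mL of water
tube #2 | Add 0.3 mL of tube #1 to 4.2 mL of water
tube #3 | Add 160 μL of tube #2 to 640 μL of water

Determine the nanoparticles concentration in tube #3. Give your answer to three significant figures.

Step 1: 100 μL + 1.9 mL = 2000 μL total → factor 2000/100 = 20
Step 2: 0.3 mL + 4.2 mL = 4.5 mL total → factor 4.5/0.3 = 15
Step 3: 160 μL + 640 μL = 800 μL total → factor 800/160 = 5
Overall dilution factor = 20 × 15 × 5 = 1500
Final = 2.00 × 10^5 particles/mL / 1500 = 133 particles/mL

133 particles/mL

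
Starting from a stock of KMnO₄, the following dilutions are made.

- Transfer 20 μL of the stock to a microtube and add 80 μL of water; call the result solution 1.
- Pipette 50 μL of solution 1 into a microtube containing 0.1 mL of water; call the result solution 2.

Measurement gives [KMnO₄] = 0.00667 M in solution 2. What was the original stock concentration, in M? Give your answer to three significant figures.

0.100 M

Step 1: 20 μL + 80 μL = 100 μL total → factor 100/20 = 5
Step 2: 50 μL + 0.1 mL = 150 μL total → factor 150/50 = 3
Overall dilution factor = 5 × 3 = 15
Stock = 0.00667 M × 15 = 0.100 M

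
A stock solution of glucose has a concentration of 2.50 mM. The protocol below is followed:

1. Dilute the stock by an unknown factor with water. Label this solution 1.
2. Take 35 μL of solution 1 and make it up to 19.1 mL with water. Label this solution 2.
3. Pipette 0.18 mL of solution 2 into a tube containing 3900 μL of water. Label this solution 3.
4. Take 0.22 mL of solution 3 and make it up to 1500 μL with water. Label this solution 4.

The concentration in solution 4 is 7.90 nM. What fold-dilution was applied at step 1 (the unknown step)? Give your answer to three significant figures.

3.75-fold

Step 1: unknown factor x
Step 2: 35 μL brought to 19.1 mL → factor 19100/35 = 545.71
Step 3: 0.18 mL + 3900 μL = 4.08 mL total → factor 4.08/0.18 = 22.667
Step 4: 0.22 mL brought to 1500 μL → factor 1.5/0.22 = 6.8182
Product of known-step factors = 84338
Overall factor = 2.50 mM / (7.90 nM) = 3.1646 × 10^5
x = 3.1646 × 10^5 / 84338 = 3.75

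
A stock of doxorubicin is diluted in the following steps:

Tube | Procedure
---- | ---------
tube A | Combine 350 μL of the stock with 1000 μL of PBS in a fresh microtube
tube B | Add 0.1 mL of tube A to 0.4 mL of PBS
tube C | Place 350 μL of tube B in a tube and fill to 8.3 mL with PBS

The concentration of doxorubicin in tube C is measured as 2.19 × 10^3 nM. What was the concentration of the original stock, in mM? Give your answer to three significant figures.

1.00 mM

Step 1: 350 μL + 1000 μL = 1350 μL total → factor 1350/350 = 3.8571
Step 2: 0.1 mL + 0.4 mL = 0.5 mL total → factor 0.5/0.1 = 5
Step 3: 350 μL brought to 8.3 mL → factor 8300/350 = 23.714
Overall dilution factor = 3.8571 × 5 × 23.714 = 457.35
Stock = 2.19 × 10^3 nM × 457.35 = 1.002 × 10^6 nM = 1.00 mM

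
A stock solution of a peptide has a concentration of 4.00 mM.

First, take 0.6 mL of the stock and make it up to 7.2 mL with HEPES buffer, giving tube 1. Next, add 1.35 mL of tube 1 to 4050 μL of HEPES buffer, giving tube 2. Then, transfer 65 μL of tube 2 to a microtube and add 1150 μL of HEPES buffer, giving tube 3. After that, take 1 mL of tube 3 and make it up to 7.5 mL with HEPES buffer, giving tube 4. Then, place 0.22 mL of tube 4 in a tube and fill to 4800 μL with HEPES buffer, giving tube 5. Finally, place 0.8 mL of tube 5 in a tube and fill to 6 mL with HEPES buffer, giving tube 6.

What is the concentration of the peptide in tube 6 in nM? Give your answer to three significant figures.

Step 1: 0.6 mL brought to 7.2 mL → factor 7.2/0.6 = 12
Step 2: 1.35 mL + 4050 μL = 5.4 mL total → factor 5.4/1.35 = 4
Step 3: 65 μL + 1150 μL = 1215 μL total → factor 1215/65 = 18.692
Step 4: 1 mL brought to 7.5 mL → factor 7.5/1 = 7.5
Step 5: 0.22 mL brought to 4800 μL → factor 4.8/0.22 = 21.818
Step 6: 0.8 mL brought to 6 mL → factor 6/0.8 = 7.5
Overall dilution factor = 12 × 4 × 18.692 × 7.5 × 21.818 × 7.5 = 1.1011 × 10^6
Final = 4.00 mM / 1.1011 × 10^6 = 3.633 × 10^-6 mM = 3.63 nM

3.63 nM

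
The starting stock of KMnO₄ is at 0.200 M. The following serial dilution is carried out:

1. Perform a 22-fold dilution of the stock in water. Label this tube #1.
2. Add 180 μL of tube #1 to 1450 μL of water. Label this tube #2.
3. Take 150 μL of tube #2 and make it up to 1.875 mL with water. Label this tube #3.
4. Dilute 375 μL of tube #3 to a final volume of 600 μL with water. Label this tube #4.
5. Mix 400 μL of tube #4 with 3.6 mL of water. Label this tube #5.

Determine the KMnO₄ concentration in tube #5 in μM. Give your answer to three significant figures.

5.02 μM

Step 1: 22-fold → factor 22
Step 2: 180 μL + 1450 μL = 1630 μL total → factor 1630/180 = 9.0556
Step 3: 150 μL brought to 1.875 mL → factor 1875/150 = 12.5
Step 4: 375 μL brought to 600 μL → factor 600/375 = 1.6
Step 5: 400 μL + 3.6 mL = 4000 μL total → factor 4000/400 = 10
Overall dilution factor = 22 × 9.0556 × 12.5 × 1.6 × 10 = 39844
Final = 0.200 M / 39844 = 5.020 × 10^-6 M = 5.02 μM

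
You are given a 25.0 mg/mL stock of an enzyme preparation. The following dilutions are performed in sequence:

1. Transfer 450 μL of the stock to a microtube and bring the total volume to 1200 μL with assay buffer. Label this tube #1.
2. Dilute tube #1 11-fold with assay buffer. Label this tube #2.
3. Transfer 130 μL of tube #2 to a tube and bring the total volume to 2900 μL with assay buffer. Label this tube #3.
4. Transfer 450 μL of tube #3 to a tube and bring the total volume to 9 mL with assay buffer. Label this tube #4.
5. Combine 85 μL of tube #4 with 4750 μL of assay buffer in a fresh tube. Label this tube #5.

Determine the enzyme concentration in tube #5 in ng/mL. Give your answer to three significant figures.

33.6 ng/mL

Step 1: 450 μL brought to 1200 μL → factor 1200/450 = 2.6667
Step 2: 11-fold → factor 11
Step 3: 130 μL brought to 2900 μL → factor 2900/130 = 22.308
Step 4: 450 μL brought to 9 mL → factor 9000/450 = 20
Step 5: 85 μL + 4750 μL = 4835 μL total → factor 4835/85 = 56.882
Overall dilution factor = 2.6667 × 11 × 22.308 × 20 × 56.882 = 7.4443 × 10^5
Final = 25.0 mg/mL / 7.4443 × 10^5 = 3.358 × 10^-5 mg/mL = 33.6 ng/mL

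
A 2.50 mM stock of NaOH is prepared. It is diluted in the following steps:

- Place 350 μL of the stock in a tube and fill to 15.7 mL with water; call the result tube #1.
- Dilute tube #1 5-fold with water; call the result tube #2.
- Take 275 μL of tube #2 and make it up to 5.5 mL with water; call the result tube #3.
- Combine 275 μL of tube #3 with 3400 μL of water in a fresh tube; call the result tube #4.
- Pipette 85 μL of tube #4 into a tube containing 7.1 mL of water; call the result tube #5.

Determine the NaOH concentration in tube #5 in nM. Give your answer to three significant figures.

0.493 nM

Step 1: 350 μL brought to 15.7 mL → factor 15700/350 = 44.857
Step 2: 5-fold → factor 5
Step 3: 275 μL brought to 5.5 mL → factor 5500/275 = 20
Step 4: 275 μL + 3400 μL = 3675 μL total → factor 3675/275 = 13.364
Step 5: 85 μL + 7.1 mL = 7185 μL total → factor 7185/85 = 84.529
Overall dilution factor = 44.857 × 5 × 20 × 13.364 × 84.529 = 5.0672 × 10^6
Final = 2.50 mM / 5.0672 × 10^6 = 4.934 × 10^-7 mM = 0.493 nM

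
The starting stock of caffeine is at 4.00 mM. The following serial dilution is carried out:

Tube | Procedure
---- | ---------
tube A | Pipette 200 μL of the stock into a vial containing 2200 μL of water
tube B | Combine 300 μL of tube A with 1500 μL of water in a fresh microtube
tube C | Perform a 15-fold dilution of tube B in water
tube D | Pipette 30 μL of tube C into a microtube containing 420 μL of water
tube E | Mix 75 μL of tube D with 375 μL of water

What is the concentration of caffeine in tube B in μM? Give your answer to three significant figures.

Step 1: 200 μL + 2200 μL = 2400 μL total → factor 2400/200 = 12
Step 2: 300 μL + 1500 μL = 1800 μL total → factor 1800/300 = 6
Dilution factor through tube B = 12 × 6 = 72
[tube B] = 4.00 mM / 72 = 0.05556 mM = 55.6 μM

55.6 μM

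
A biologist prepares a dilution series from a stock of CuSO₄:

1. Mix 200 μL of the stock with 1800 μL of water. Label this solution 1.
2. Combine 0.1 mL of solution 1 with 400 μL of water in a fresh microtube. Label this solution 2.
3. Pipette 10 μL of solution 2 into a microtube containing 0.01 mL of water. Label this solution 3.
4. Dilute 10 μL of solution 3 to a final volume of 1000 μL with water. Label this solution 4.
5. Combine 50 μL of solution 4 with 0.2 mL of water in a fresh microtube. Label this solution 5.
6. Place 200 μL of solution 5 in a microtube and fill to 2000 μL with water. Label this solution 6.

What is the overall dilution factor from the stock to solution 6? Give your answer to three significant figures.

5.00 × 10^5

Step 1: 200 μL + 1800 μL = 2000 μL total → factor 2000/200 = 10
Step 2: 0.1 mL + 400 μL = 0.5 mL total → factor 0.5/0.1 = 5
Step 3: 10 μL + 0.01 mL = 20 μL total → factor 20/10 = 2
Step 4: 10 μL brought to 1000 μL → factor 1000/10 = 100
Step 5: 50 μL + 0.2 mL = 250 μL total → factor 250/50 = 5
Step 6: 200 μL brought to 2000 μL → factor 2000/200 = 10
Overall dilution factor = 10 × 5 × 2 × 100 × 5 × 10 = 5 × 10^5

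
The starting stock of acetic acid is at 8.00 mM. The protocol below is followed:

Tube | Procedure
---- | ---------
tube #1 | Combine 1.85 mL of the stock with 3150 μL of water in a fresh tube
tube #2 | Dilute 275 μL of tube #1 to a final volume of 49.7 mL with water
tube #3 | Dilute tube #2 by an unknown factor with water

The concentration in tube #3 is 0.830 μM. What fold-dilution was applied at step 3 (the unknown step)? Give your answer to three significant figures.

19.7-fold

Step 1: 1.85 mL + 3150 μL = 5 mL total → factor 5/1.85 = 2.7027
Step 2: 275 μL brought to 49.7 mL → factor 49700/275 = 180.73
Step 3: unknown factor x
Product of known-step factors = 488.45
Overall factor = 8.00 mM / (0.830 μM) = 9638.6
x = 9638.6 / 488.45 = 19.7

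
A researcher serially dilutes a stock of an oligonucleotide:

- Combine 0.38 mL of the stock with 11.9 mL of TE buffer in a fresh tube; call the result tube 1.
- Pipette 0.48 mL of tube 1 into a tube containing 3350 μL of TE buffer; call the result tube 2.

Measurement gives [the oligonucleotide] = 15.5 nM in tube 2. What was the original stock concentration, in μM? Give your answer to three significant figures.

4.00 μM

Step 1: 0.38 mL + 11.9 mL = 12.28 mL total → factor 12.28/0.38 = 32.316
Step 2: 0.48 mL + 3350 μL = 3.83 mL total → factor 3.83/0.48 = 7.9792
Overall dilution factor = 32.316 × 7.9792 = 257.85
Stock = 15.5 nM × 257.85 = 3997 nM = 4.00 μM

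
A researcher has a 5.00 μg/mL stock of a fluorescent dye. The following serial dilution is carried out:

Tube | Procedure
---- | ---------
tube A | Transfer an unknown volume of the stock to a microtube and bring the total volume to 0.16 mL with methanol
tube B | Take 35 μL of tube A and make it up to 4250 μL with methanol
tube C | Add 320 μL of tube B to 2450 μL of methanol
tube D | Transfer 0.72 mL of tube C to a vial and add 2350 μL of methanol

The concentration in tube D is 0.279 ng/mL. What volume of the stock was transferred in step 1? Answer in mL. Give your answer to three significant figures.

0.0400 mL

Step 1: v brought to 0.16 mL → factor = 0.16 mL/v
Step 2: 35 μL brought to 4250 μL → factor 4250/35 = 121.43
Step 3: 320 μL + 2450 μL = 2770 μL total → factor 2770/320 = 8.6562
Step 4: 0.72 mL + 2350 μL = 3.07 mL total → factor 3.07/0.72 = 4.2639
Product of known-step factors = 4481.8
Overall factor = 5.00 μg/mL / (0.279 ng/mL) = 17921
Step-1 factor = 17921 / 4481.8 = 3.9986
v = 0.16 mL / 3.9986 = 0.0400 mL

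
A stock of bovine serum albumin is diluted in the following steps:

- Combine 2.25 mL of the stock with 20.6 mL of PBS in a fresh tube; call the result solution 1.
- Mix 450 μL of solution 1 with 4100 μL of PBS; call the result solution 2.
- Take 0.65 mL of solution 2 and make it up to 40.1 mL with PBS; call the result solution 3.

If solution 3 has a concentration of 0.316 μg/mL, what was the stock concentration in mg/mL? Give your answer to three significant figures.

Step 1: 2.25 mL + 20.6 mL = 22.85 mL total → factor 22.85/2.25 = 10.156
Step 2: 450 μL + 4100 μL = 4550 μL total → factor 4550/450 = 10.111
Step 3: 0.65 mL brought to 40.1 mL → factor 40.1/0.65 = 61.692
Overall dilution factor = 10.156 × 10.111 × 61.692 = 6334.8
Stock = 0.316 μg/mL × 6334.8 = 2002 μg/mL = 2.00 mg/mL

2.00 mg/mL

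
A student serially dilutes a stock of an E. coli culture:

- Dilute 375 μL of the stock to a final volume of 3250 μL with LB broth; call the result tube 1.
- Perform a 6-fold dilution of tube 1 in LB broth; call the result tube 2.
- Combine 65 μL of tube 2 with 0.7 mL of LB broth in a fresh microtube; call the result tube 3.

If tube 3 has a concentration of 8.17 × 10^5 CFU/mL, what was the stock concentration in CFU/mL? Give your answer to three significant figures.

5.00 × 10^8 CFU/mL

Step 1: 375 μL brought to 3250 μL → factor 3250/375 = 8.6667
Step 2: 6-fold → factor 6
Step 3: 65 μL + 0.7 mL = 765 μL total → factor 765/65 = 11.769
Overall dilution factor = 8.6667 × 6 × 11.769 = 612
Stock = 8.17 × 10^5 CFU/mL × 612 = 5.00 × 10^8 CFU/mL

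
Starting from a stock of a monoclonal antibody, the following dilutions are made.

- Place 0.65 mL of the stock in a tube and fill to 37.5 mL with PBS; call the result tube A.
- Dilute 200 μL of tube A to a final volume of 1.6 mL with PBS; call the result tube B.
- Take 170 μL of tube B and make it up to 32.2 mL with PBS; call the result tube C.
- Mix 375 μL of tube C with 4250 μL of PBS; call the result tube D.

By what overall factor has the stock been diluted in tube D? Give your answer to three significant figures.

1.08 × 10^6

Step 1: 0.65 mL brought to 37.5 mL → factor 37.5/0.65 = 57.692
Step 2: 200 μL brought to 1.6 mL → factor 1600/200 = 8
Step 3: 170 μL brought to 32.2 mL → factor 32200/170 = 189.41
Step 4: 375 μL + 4250 μL = 4625 μL total → factor 4625/375 = 12.333
Overall dilution factor = 57.692 × 8 × 189.41 × 12.333 = 1.0782 × 10^6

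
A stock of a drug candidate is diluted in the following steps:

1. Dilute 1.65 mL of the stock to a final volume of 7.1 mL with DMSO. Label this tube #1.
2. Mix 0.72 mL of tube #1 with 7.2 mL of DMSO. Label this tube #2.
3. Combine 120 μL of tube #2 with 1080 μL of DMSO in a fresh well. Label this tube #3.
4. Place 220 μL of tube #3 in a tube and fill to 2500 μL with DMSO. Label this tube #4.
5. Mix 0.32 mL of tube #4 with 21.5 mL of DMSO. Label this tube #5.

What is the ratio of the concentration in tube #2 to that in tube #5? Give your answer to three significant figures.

Step 1: 1.65 mL brought to 7.1 mL → factor 7.1/1.65 = 4.303
Step 2: 0.72 mL + 7.2 mL = 7.92 mL total → factor 7.92/0.72 = 11
Step 3: 120 μL + 1080 μL = 1200 μL total → factor 1200/120 = 10
Step 4: 220 μL brought to 2500 μL → factor 2500/220 = 11.364
Step 5: 0.32 mL + 21.5 mL = 21.82 mL total → factor 21.82/0.32 = 68.188
Dilution factor to tube #2 = 47.333; to tube #5 = 3.6677 × 10^5
[tube #2]/[tube #5] = (factor to tube #5)/(factor to tube #2) = 3.6677 × 10^5/47.333 = 7.75 × 10^3

7.75 × 10^3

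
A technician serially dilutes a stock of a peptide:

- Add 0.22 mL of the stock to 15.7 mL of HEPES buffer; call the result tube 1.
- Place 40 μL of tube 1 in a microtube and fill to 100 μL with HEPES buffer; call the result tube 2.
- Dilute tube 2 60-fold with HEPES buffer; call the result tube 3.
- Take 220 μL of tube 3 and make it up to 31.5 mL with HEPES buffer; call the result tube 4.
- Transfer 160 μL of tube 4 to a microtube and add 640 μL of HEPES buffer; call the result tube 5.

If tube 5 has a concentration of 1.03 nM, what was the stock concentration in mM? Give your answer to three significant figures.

8.00 mM

Step 1: 0.22 mL + 15.7 mL = 15.92 mL total → factor 15.92/0.22 = 72.364
Step 2: 40 μL brought to 100 μL → factor 100/40 = 2.5
Step 3: 60-fold → factor 60
Step 4: 220 μL brought to 31.5 mL → factor 31500/220 = 143.18
Step 5: 160 μL + 640 μL = 800 μL total → factor 800/160 = 5
Overall dilution factor = 72.364 × 2.5 × 60 × 143.18 × 5 = 7.7709 × 10^6
Stock = 1.03 nM × 7.7709 × 10^6 = 8.004 × 10^6 nM = 8.00 mM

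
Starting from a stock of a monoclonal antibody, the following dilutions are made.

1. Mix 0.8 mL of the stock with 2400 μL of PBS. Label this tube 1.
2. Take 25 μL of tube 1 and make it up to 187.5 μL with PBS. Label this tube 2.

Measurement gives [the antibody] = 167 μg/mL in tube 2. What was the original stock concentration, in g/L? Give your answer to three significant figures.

5.01 g/L

Step 1: 0.8 mL + 2400 μL = 3.2 mL total → factor 3.2/0.8 = 4
Step 2: 25 μL brought to 187.5 μL → factor 187.5/25 = 7.5
Overall dilution factor = 4 × 7.5 = 30
Stock = 167 μg/mL × 30 = 5010 μg/mL = 5.01 g/L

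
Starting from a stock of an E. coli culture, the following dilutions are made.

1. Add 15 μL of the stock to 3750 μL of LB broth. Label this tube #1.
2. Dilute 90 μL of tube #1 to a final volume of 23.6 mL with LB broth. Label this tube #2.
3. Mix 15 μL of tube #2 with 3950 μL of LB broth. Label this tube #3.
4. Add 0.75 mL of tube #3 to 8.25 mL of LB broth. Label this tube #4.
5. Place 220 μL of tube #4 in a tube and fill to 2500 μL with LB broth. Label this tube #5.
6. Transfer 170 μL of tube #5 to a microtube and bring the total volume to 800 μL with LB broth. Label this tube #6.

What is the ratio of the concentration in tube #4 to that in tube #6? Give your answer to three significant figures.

53.5

Step 1: 15 μL + 3750 μL = 3765 μL total → factor 3765/15 = 251
Step 2: 90 μL brought to 23.6 mL → factor 23600/90 = 262.22
Step 3: 15 μL + 3950 μL = 3965 μL total → factor 3965/15 = 264.33
Step 4: 0.75 mL + 8.25 mL = 9 mL total → factor 9/0.75 = 12
Step 5: 220 μL brought to 2500 μL → factor 2500/220 = 11.364
Step 6: 170 μL brought to 800 μL → factor 800/170 = 4.7059
Dilution factor to tube #4 = 2.0877 × 10^8; to tube #6 = 1.1164 × 10^10
[tube #4]/[tube #6] = (factor to tube #6)/(factor to tube #4) = 1.1164 × 10^10/2.0877 × 10^8 = 53.5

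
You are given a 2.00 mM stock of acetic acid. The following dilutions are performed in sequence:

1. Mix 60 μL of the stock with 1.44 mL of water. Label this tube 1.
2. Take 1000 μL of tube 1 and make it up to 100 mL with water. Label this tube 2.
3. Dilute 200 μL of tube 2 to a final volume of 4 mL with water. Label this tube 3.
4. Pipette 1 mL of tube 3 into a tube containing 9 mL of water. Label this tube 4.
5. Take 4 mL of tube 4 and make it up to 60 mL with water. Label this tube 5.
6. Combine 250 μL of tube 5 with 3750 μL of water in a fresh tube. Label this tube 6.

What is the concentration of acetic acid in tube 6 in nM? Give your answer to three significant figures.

0.0167 nM

Step 1: 60 μL + 1.44 mL = 1500 μL total → factor 1500/60 = 25
Step 2: 1000 μL brought to 100 mL → factor 1 × 10^5/1000 = 100
Step 3: 200 μL brought to 4 mL → factor 4000/200 = 20
Step 4: 1 mL + 9 mL = 10 mL total → factor 10/1 = 10
Step 5: 4 mL brought to 60 mL → factor 60/4 = 15
Step 6: 250 μL + 3750 μL = 4000 μL total → factor 4000/250 = 16
Overall dilution factor = 25 × 100 × 20 × 10 × 15 × 16 = 1.2 × 10^8
Final = 2.00 mM / 1.2 × 10^8 = 1.667 × 10^-8 mM = 0.0167 nM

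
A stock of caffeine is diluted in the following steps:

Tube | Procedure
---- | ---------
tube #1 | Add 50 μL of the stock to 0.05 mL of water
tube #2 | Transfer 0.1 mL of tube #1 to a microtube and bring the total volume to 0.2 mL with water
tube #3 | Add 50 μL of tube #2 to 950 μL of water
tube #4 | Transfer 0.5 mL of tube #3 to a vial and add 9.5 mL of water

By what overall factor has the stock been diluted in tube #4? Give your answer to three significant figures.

1.60 × 10^3

Step 1: 50 μL + 0.05 mL = 100 μL total → factor 100/50 = 2
Step 2: 0.1 mL brought to 0.2 mL → factor 0.2/0.1 = 2
Step 3: 50 μL + 950 μL = 1000 μL total → factor 1000/50 = 20
Step 4: 0.5 mL + 9.5 mL = 10 mL total → factor 10/0.5 = 20
Overall dilution factor = 2 × 2 × 20 × 20 = 1600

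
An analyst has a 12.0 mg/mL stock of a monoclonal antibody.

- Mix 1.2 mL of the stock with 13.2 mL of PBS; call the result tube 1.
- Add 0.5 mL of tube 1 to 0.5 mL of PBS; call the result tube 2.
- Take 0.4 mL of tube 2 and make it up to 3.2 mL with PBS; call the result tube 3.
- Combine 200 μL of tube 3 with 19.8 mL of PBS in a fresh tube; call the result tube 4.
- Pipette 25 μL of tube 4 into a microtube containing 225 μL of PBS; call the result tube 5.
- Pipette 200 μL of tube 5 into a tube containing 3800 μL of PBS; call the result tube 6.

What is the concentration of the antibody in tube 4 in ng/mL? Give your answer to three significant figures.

Step 1: 1.2 mL + 13.2 mL = 14.4 mL total → factor 14.4/1.2 = 12
Step 2: 0.5 mL + 0.5 mL = 1 mL total → factor 1/0.5 = 2
Step 3: 0.4 mL brought to 3.2 mL → factor 3.2/0.4 = 8
Step 4: 200 μL + 19.8 mL = 20000 μL total → factor 20000/200 = 100
Dilution factor through tube 4 = 12 × 2 × 8 × 100 = 19200
[tube 4] = 12.0 mg/mL / 19200 = 0.0006250 mg/mL = 625 ng/mL

625 ng/mL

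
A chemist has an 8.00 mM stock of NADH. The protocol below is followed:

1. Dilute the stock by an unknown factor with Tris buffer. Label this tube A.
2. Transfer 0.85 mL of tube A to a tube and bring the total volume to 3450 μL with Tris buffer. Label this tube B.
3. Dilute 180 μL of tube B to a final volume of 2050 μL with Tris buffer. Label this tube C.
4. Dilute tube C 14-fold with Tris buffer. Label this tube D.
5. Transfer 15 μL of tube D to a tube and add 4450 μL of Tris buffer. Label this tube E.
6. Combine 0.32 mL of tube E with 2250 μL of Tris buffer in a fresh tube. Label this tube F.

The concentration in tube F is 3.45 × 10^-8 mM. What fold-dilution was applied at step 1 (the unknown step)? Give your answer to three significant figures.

150-fold

Step 1: unknown factor x
Step 2: 0.85 mL brought to 3450 μL → factor 3.45/0.85 = 4.0588
Step 3: 180 μL brought to 2050 μL → factor 2050/180 = 11.389
Step 4: 14-fold → factor 14
Step 5: 15 μL + 4450 μL = 4465 μL total → factor 4465/15 = 297.67
Step 6: 0.32 mL + 2250 μL = 2.57 mL total → factor 2.57/0.32 = 8.0312
Product of known-step factors = 1.5471 × 10^6
Overall factor = 8.00 mM / (3.45 × 10^-8 mM) = 2.3188 × 10^8
x = 2.3188 × 10^8 / 1.5471 × 10^6 = 150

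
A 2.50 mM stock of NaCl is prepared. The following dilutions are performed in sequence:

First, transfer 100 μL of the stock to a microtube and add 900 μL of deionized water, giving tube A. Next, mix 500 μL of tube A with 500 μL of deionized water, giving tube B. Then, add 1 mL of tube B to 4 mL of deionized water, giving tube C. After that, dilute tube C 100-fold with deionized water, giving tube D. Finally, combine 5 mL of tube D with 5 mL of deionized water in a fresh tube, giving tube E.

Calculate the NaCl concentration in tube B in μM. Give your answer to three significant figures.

125 μM

Step 1: 100 μL + 900 μL = 1000 μL total → factor 1000/100 = 10
Step 2: 500 μL + 500 μL = 1000 μL total → factor 1000/500 = 2
Dilution factor through tube B = 10 × 2 = 20
[tube B] = 2.50 mM / 20 = 0.1250 mM = 125 μM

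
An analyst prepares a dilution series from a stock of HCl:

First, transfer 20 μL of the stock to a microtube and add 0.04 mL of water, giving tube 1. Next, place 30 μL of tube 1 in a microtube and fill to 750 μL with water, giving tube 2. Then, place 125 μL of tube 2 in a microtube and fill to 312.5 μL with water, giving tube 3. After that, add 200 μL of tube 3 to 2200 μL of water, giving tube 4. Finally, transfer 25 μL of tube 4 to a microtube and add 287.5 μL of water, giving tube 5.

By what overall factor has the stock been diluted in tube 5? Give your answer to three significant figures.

2.81 × 10^4

Step 1: 20 μL + 0.04 mL = 60 μL total → factor 60/20 = 3
Step 2: 30 μL brought to 750 μL → factor 750/30 = 25
Step 3: 125 μL brought to 312.5 μL → factor 312.5/125 = 2.5
Step 4: 200 μL + 2200 μL = 2400 μL total → factor 2400/200 = 12
Step 5: 25 μL + 287.5 μL = 312.5 μL total → factor 312.5/25 = 12.5
Overall dilution factor = 3 × 25 × 2.5 × 12 × 12.5 = 28125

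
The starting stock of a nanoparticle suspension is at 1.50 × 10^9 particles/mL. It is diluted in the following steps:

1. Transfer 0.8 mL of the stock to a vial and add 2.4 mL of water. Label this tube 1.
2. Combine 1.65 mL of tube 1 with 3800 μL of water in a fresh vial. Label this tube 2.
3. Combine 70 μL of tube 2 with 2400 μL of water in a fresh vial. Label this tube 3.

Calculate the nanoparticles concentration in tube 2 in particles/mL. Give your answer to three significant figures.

1.14 × 10^8 particles/mL

Step 1: 0.8 mL + 2.4 mL = 3.2 mL total → factor 3.2/0.8 = 4
Step 2: 1.65 mL + 3800 μL = 5.45 mL total → factor 5.45/1.65 = 3.303
Dilution factor through tube 2 = 4 × 3.303 = 13.212
[tube 2] = 1.50 × 10^9 particles/mL / 13.212 = 1.14 × 10^8 particles/mL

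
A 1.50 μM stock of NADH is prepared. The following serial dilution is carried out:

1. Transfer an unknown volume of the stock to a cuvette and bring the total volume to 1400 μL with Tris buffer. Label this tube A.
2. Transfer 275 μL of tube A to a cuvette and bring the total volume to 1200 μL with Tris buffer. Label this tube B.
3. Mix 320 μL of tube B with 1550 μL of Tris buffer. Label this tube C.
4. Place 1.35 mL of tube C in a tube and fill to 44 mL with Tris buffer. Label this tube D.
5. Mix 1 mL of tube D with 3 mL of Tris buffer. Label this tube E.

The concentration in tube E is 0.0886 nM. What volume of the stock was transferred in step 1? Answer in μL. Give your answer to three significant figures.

Step 1: v brought to 1400 μL → factor = 1400 μL/v
Step 2: 275 μL brought to 1200 μL → factor 1200/275 = 4.3636
Step 3: 320 μL + 1550 μL = 1870 μL total → factor 1870/320 = 5.8438
Step 4: 1.35 mL brought to 44 mL → factor 44/1.35 = 32.593
Step 5: 1 mL + 3 mL = 4 mL total → factor 4/1 = 4
Product of known-step factors = 3324.4
Overall factor = 1.50 μM / (0.0886 nM) = 16930
Step-1 factor = 16930 / 3324.4 = 5.0926
v = 1400 μL / 5.0926 = 275 μL

275 μL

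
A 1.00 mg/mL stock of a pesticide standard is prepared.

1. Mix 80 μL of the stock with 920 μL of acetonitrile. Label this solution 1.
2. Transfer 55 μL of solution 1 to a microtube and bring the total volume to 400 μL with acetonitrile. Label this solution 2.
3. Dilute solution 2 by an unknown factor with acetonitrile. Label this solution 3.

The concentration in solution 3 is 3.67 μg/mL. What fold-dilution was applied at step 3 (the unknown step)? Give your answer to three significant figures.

3.00-fold

Step 1: 80 μL + 920 μL = 1000 μL total → factor 1000/80 = 12.5
Step 2: 55 μL brought to 400 μL → factor 400/55 = 7.2727
Step 3: unknown factor x
Product of known-step factors = 90.909
Overall factor = 1.00 mg/mL / (3.67 μg/mL) = 272.48
x = 272.48 / 90.909 = 3.00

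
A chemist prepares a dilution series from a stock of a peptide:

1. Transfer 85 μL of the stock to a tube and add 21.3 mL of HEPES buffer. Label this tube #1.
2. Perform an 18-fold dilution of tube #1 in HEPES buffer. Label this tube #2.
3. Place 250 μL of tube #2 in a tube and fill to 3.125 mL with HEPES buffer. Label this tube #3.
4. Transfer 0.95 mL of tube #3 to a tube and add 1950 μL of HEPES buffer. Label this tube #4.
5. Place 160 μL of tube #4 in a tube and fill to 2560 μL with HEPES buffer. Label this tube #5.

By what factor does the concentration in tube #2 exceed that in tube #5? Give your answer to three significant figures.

611

Step 1: 85 μL + 21.3 mL = 21385 μL total → factor 21385/85 = 251.59
Step 2: 18-fold → factor 18
Step 3: 250 μL brought to 3.125 mL → factor 3125/250 = 12.5
Step 4: 0.95 mL + 1950 μL = 2.9 mL total → factor 2.9/0.95 = 3.0526
Step 5: 160 μL brought to 2560 μL → factor 2560/160 = 16
Dilution factor to tube #2 = 4528.6; to tube #5 = 2.7648 × 10^6
[tube #2]/[tube #5] = (factor to tube #5)/(factor to tube #2) = 2.7648 × 10^6/4528.6 = 611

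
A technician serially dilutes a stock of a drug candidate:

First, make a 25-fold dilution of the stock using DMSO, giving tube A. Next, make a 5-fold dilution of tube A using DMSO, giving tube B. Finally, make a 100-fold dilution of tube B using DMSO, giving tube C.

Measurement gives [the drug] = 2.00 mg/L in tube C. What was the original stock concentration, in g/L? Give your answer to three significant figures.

Step 1: 25-fold → factor 25
Step 2: 5-fold → factor 5
Step 3: 100-fold → factor 100
Overall dilution factor = 25 × 5 × 100 = 12500
Stock = 2.00 mg/L × 12500 = 2.500 × 10^4 mg/L = 25.0 g/L

25.0 g/L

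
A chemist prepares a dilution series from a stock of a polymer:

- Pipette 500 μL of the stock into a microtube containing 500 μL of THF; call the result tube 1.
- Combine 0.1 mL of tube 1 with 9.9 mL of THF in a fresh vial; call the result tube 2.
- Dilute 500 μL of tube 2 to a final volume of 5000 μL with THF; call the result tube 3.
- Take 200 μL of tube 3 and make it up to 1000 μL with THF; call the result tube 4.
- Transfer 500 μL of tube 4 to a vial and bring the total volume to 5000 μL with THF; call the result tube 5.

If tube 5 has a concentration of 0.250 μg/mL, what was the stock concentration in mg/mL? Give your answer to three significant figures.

Step 1: 500 μL + 500 μL = 1000 μL total → factor 1000/500 = 2
Step 2: 0.1 mL + 9.9 mL = 10 mL total → factor 10/0.1 = 100
Step 3: 500 μL brought to 5000 μL → factor 5000/500 = 10
Step 4: 200 μL brought to 1000 μL → factor 1000/200 = 5
Step 5: 500 μL brought to 5000 μL → factor 5000/500 = 10
Overall dilution factor = 2 × 100 × 10 × 5 × 10 = 1 × 10^5
Stock = 0.250 μg/mL × 1 × 10^5 = 2.500 × 10^4 μg/mL = 25.0 mg/mL

25.0 mg/mL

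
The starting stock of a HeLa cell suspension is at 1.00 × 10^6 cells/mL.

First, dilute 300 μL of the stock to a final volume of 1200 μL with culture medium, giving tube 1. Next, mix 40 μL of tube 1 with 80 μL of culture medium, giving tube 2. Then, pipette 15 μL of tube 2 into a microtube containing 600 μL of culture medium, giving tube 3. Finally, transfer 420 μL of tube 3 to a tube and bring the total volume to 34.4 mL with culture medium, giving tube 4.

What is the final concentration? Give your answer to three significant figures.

24.8 cells/mL

Step 1: 300 μL brought to 1200 μL → factor 1200/300 = 4
Step 2: 40 μL + 80 μL = 120 μL total → factor 120/40 = 3
Step 3: 15 μL + 600 μL = 615 μL total → factor 615/15 = 41
Step 4: 420 μL brought to 34.4 mL → factor 34400/420 = 81.905
Overall dilution factor = 4 × 3 × 41 × 81.905 = 40297
Final = 1.00 × 10^6 cells/mL / 40297 = 24.8 cells/mL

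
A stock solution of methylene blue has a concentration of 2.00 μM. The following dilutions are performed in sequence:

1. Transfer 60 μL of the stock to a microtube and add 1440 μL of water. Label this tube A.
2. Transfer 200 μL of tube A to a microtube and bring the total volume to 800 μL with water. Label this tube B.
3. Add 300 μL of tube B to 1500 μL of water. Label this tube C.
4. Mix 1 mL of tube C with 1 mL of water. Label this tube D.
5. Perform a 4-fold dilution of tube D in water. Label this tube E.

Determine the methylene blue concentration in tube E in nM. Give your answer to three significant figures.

0.417 nM

Step 1: 60 μL + 1440 μL = 1500 μL total → factor 1500/60 = 25
Step 2: 200 μL brought to 800 μL → factor 800/200 = 4
Step 3: 300 μL + 1500 μL = 1800 μL total → factor 1800/300 = 6
Step 4: 1 mL + 1 mL = 2 mL total → factor 2/1 = 2
Step 5: 4-fold → factor 4
Overall dilution factor = 25 × 4 × 6 × 2 × 4 = 4800
Final = 2.00 μM / 4800 = 0.0004167 μM = 0.417 nM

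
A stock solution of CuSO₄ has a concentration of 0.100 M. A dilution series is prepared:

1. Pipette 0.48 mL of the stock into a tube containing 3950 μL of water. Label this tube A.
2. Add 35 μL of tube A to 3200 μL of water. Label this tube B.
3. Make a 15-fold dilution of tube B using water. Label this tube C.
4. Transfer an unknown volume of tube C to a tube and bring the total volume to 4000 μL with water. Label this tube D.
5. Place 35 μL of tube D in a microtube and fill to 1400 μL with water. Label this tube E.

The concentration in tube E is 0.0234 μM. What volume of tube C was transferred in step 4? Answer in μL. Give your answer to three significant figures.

Step 1: 0.48 mL + 3950 μL = 4.43 mL total → factor 4.43/0.48 = 9.2292
Step 2: 35 μL + 3200 μL = 3235 μL total → factor 3235/35 = 92.429
Step 3: 15-fold → factor 15
Step 4: v brought to 4000 μL → factor = 4000 μL/v
Step 5: 35 μL brought to 1400 μL → factor 1400/35 = 40
Product of known-step factors = 5.1182 × 10^5
Overall factor = 0.100 M / (0.0234 μM) = 4.2735 × 10^6
Step-4 factor = 4.2735 × 10^6 / 5.1182 × 10^5 = 8.3496
v = 4000 μL / 8.3496 = 479 μL

479 μL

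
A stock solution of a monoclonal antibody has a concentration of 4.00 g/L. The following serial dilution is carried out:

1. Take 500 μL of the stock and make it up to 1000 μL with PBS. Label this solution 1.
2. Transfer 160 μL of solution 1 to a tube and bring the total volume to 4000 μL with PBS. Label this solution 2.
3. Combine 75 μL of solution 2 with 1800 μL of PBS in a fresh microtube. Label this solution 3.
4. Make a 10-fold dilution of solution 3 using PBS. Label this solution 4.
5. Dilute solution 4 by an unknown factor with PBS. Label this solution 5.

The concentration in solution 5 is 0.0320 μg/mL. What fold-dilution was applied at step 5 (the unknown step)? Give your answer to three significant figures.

Step 1: 500 μL brought to 1000 μL → factor 1000/500 = 2
Step 2: 160 μL brought to 4000 μL → factor 4000/160 = 25
Step 3: 75 μL + 1800 μL = 1875 μL total → factor 1875/75 = 25
Step 4: 10-fold → factor 10
Step 5: unknown factor x
Product of known-step factors = 12500
Overall factor = 4.00 g/L / (0.0320 μg/mL) = 1.25 × 10^5
x = 1.25 × 10^5 / 12500 = 10.0

10.0-fold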